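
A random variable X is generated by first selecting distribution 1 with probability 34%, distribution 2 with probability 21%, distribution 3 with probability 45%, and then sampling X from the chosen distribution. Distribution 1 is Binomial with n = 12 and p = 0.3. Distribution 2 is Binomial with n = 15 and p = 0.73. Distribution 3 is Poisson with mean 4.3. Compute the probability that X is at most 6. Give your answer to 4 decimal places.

Conditional on each component, P(X ≤ 6): 1: 0.961399; 2: 0.00730205; 3: 0.85579.
By total probability, P(X ≤ 6) = 0.34·0.961399 + 0.21·0.00730205 + 0.45·0.85579 = 0.713515.

0.7135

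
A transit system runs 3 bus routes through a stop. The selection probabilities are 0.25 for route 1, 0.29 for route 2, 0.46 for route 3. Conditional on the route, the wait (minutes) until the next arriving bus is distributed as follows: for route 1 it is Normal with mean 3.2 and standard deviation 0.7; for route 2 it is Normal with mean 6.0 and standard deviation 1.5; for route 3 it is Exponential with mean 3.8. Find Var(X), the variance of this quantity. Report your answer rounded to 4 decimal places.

8.6729

Per component, 1: μ=3.2, E[X²]=10.73; 2: μ=6, E[X²]=38.25; 3: μ=3.8, E[X²]=28.88.
E[X] = 0.25·3.2 + 0.29·6 + 0.46·3.8 = 4.288.
E[X²] = 0.25·10.73 + 0.29·38.25 + 0.46·28.88 = 27.0598.
Var(X) = E[X²] − (E[X])² = 27.0598 − 18.3869 = 8.67286.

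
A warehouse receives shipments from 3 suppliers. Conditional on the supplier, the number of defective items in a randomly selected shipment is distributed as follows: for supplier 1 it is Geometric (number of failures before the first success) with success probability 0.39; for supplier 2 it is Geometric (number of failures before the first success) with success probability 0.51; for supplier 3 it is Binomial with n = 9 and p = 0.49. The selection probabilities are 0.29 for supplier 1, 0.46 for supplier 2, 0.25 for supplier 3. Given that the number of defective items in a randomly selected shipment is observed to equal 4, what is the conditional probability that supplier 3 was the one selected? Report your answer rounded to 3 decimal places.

Likelihoods P(X=4 | ·): 1: 0.0539988; 2: 0.0294005; 3: 0.250614.
Posterior ∝ prior × likelihood. Numerator for 3: 0.25·0.250614 = 0.0626536.
Normalizing constant: 0.29·0.0539988 + 0.46·0.0294005 + 0.25·0.250614 = 0.0918374.
P(3 | observation) = 0.0626536 / 0.0918374 = 0.682222.

0.682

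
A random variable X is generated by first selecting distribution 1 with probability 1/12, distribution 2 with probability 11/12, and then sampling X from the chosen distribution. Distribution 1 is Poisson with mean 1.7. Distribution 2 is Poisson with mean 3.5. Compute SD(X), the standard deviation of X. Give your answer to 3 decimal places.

Per component, 1: μ=1.7, E[X²]=4.59; 2: μ=3.5, E[X²]=15.75.
E[X] = 0.0833333·1.7 + 0.916667·3.5 = 3.35.
E[X²] = 0.0833333·4.59 + 0.916667·15.75 = 14.82.
Var(X) = E[X²] − (E[X])² = 14.82 − 11.2225 = 3.5975.
SD(X) = √3.5975 = 1.89671.

1.897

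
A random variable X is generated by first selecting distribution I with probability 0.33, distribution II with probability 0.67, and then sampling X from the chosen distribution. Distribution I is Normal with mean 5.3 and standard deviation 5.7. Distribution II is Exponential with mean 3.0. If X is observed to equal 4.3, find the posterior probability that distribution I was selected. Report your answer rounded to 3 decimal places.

0.299

Likelihoods f(4.3 | ·): I: 0.068921; II: 0.0795042.
Posterior ∝ prior × likelihood. Numerator for I: 0.33·0.068921 = 0.0227439.
Normalizing constant: 0.33·0.068921 + 0.67·0.0795042 = 0.0760117.
P(I | observation) = 0.0227439 / 0.0760117 = 0.299216.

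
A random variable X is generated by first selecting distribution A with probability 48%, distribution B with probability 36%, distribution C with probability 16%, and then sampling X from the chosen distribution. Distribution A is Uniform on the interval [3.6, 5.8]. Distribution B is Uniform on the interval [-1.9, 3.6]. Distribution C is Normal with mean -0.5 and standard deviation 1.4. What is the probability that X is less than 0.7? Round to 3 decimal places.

0.299

Conditional on each component, P(X < 0.7): A: 0; B: 0.472727; C: 0.804317.
By total probability, P(X < 0.7) = 0.48·0 + 0.36·0.472727 + 0.16·0.804317 = 0.298873.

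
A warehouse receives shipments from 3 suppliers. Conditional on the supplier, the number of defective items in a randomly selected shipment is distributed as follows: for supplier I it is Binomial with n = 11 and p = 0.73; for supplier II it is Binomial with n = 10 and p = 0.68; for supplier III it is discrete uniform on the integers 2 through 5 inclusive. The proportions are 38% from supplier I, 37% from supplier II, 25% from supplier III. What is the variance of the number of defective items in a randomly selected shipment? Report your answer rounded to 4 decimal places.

Per component, I: μ=8.03, E[X²]=66.649; II: μ=6.8, E[X²]=48.416; III: μ=3.5, E[X²]=13.5.
E[X] = 0.38·8.03 + 0.37·6.8 + 0.25·3.5 = 6.4424.
E[X²] = 0.38·66.649 + 0.37·48.416 + 0.25·13.5 = 46.6155.
Var(X) = E[X²] − (E[X])² = 46.6155 − 41.5045 = 5.11102.

5.1110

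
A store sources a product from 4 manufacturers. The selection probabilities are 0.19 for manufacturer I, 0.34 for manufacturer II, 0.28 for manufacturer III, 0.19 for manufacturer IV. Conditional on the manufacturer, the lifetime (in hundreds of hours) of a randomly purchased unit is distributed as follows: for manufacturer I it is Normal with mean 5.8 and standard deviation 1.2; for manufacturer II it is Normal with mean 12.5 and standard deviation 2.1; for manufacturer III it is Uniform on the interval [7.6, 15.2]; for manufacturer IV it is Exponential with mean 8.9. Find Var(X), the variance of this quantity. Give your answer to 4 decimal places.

Per component, I: μ=5.8, E[X²]=35.08; II: μ=12.5, E[X²]=160.66; III: μ=11.4, E[X²]=134.773; IV: μ=8.9, E[X²]=158.42.
E[X] = 0.19·5.8 + 0.34·12.5 + 0.28·11.4 + 0.19·8.9 = 10.235.
E[X²] = 0.19·35.08 + 0.34·160.66 + 0.28·134.773 + 0.19·158.42 = 129.126.
Var(X) = E[X²] − (E[X])² = 129.126 − 104.755 = 24.3707.

24.3707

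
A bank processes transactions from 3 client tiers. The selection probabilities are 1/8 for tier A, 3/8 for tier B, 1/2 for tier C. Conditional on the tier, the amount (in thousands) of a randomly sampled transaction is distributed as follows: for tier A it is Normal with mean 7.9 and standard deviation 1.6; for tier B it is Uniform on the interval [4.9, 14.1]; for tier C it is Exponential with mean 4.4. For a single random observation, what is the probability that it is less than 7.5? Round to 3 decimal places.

0.565

Conditional on each tier, P(X < 7.5): A: 0.401294; B: 0.282609; C: 0.818145.
By total probability, P(X < 7.5) = 0.125·0.401294 + 0.375·0.282609 + 0.5·0.818145 = 0.565212.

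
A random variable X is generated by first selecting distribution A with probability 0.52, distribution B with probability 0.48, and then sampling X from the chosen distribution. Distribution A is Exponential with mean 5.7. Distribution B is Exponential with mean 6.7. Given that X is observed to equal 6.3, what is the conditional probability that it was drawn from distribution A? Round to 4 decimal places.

Likelihoods f(6.3 | ·): A: 0.0580919; B: 0.0582853.
Posterior ∝ prior × likelihood. Numerator for A: 0.52·0.0580919 = 0.0302078.
Normalizing constant: 0.52·0.0580919 + 0.48·0.0582853 = 0.0581847.
P(A | observation) = 0.0302078 / 0.0581847 = 0.51917.

0.5192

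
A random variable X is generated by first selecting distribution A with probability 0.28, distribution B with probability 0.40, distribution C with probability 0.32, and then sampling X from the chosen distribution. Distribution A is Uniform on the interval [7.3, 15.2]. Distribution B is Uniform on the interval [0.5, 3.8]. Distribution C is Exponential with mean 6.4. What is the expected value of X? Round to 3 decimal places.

6.058

Component means — A: 11.25; B: 2.15; C: 6.4.
E[X] = 0.28·11.25 + 0.4·2.15 + 0.32·6.4 = 6.058.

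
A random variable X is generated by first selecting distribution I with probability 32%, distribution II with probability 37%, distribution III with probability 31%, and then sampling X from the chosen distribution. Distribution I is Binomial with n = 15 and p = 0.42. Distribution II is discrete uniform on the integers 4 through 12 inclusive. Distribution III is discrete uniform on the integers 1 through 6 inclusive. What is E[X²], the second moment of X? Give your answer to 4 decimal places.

For each component E[X²] = Var + (mean)², giving I: 43.344; II: 70.6667; III: 15.1667.
Overall E[X²] = 0.32·43.344 + 0.37·70.6667 + 0.31·15.1667 = 44.7184.

44.7184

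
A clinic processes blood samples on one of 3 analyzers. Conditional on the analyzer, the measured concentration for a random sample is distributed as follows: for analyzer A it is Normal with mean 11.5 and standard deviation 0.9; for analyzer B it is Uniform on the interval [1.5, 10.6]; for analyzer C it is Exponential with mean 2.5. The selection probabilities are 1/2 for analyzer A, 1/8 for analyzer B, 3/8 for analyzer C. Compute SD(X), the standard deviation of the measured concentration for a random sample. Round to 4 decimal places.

Per component, A: μ=11.5, E[X²]=133.06; B: μ=6.05, E[X²]=43.5033; C: μ=2.5, E[X²]=12.5.
E[X] = 0.5·11.5 + 0.125·6.05 + 0.375·2.5 = 7.44375.
E[X²] = 0.5·133.06 + 0.125·43.5033 + 0.375·12.5 = 76.6554.
Var(X) = E[X²] − (E[X])² = 76.6554 − 55.4094 = 21.246.
SD(X) = √21.246 = 4.60934.

4.6093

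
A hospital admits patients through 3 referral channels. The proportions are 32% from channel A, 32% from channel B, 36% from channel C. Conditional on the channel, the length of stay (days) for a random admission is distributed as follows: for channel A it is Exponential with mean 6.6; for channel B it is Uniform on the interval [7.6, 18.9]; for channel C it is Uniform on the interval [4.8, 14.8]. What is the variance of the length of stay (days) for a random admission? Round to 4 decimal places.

27.4235

Per component, A: μ=6.6, E[X²]=87.12; B: μ=13.25, E[X²]=186.203; C: μ=9.8, E[X²]=104.373.
E[X] = 0.32·6.6 + 0.32·13.25 + 0.36·9.8 = 9.88.
E[X²] = 0.32·87.12 + 0.32·186.203 + 0.36·104.373 = 125.038.
Var(X) = E[X²] − (E[X])² = 125.038 − 97.6144 = 27.4235.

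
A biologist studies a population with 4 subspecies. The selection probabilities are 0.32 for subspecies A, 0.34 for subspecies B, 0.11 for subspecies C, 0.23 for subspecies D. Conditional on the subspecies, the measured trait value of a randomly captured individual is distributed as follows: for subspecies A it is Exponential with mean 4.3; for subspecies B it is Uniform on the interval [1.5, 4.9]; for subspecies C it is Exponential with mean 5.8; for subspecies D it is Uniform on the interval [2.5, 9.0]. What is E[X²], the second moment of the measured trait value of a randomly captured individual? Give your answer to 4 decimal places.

31.4577

For each component E[X²] = Var + (mean)², giving A: 36.98; B: 11.2033; C: 67.28; D: 36.5833.
Overall E[X²] = 0.32·36.98 + 0.34·11.2033 + 0.11·67.28 + 0.23·36.5833 = 31.4577.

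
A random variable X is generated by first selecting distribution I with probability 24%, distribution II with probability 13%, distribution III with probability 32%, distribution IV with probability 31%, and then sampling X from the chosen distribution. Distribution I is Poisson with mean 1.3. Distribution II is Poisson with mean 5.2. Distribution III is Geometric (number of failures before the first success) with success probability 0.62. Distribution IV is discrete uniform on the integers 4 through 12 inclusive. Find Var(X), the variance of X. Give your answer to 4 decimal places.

13.8262

Per component, I: μ=1.3, E[X²]=2.99; II: μ=5.2, E[X²]=32.24; III: μ=0.612903, E[X²]=1.3642; IV: μ=8, E[X²]=70.6667.
E[X] = 0.24·1.3 + 0.13·5.2 + 0.32·0.612903 + 0.31·8 = 3.66413.
E[X²] = 0.24·2.99 + 0.13·32.24 + 0.32·1.3642 + 0.31·70.6667 = 27.252.
Var(X) = E[X²] − (E[X])² = 27.252 − 13.4258 = 13.8262.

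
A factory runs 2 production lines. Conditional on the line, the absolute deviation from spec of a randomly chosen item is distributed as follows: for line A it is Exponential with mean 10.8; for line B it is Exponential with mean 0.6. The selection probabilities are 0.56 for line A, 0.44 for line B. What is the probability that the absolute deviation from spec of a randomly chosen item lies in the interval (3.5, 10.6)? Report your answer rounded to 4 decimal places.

0.1964

Conditional on each line, P(3.5 < X < 10.6): A: 0.348441; B: 0.00292828.
By total probability, P(3.5 < X < 10.6) = 0.56·0.348441 + 0.44·0.00292828 = 0.196416.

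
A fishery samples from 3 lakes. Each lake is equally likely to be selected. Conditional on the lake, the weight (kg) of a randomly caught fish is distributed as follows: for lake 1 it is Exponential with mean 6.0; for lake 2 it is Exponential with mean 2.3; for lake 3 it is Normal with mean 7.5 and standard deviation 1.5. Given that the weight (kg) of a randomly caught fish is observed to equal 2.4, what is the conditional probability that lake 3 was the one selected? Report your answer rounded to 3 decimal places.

Likelihoods f(2.4 | ·): 1: 0.11172; 2: 0.153142; 3: 0.000821479.
Posterior ∝ prior × likelihood. Numerator for 3: 0.333333·0.000821479 = 0.000273826.
Normalizing constant: 0.333333·0.11172 + 0.333333·0.153142 + 0.333333·0.000821479 = 0.0885613.
P(3 | observation) = 0.000273826 / 0.0885613 = 0.00309194.

0.003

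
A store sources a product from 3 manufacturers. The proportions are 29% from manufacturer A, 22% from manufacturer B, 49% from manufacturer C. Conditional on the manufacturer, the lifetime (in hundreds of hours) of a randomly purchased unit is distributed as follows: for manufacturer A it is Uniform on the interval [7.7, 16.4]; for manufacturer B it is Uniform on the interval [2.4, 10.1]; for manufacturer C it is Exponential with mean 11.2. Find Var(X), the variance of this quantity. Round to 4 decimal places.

Per component, A: μ=12.05, E[X²]=151.51; B: μ=6.25, E[X²]=44.0033; C: μ=11.2, E[X²]=250.88.
E[X] = 0.29·12.05 + 0.22·6.25 + 0.49·11.2 = 10.3575.
E[X²] = 0.29·151.51 + 0.22·44.0033 + 0.49·250.88 = 176.55.
Var(X) = E[X²] − (E[X])² = 176.55 − 107.278 = 69.272.

69.2720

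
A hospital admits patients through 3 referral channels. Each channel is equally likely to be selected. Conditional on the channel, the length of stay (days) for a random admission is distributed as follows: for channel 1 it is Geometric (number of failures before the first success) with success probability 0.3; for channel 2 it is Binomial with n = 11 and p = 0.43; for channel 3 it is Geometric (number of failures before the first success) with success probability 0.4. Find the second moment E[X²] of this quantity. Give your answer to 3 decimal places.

For each component E[X²] = Var + (mean)², giving 1: 13.2222; 2: 25.069; 3: 6.
Overall E[X²] = 0.333333·13.2222 + 0.333333·25.069 + 0.333333·6 = 14.7637.

14.764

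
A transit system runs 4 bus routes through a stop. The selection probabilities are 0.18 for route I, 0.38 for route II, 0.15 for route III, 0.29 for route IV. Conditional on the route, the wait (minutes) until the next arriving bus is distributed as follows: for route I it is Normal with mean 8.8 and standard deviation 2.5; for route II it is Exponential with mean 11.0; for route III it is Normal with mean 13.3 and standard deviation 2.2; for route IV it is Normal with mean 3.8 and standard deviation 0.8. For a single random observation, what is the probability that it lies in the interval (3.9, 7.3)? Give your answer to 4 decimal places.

Conditional on each route, P(3.9 < X < 7.3): I: 0.249255; II: 0.186517; III: 0.00318336; IV: 0.450256.
By total probability, P(3.9 < X < 7.3) = 0.18·0.249255 + 0.38·0.186517 + 0.15·0.00318336 + 0.29·0.450256 = 0.246794.

0.2468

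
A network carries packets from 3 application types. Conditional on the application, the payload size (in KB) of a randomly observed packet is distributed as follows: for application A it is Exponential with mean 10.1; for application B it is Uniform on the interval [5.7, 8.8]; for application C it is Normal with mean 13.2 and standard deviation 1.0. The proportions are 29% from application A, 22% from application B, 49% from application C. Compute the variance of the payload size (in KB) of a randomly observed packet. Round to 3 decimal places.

35.949

Per component, A: μ=10.1, E[X²]=204.02; B: μ=7.25, E[X²]=53.3633; C: μ=13.2, E[X²]=175.24.
E[X] = 0.29·10.1 + 0.22·7.25 + 0.49·13.2 = 10.992.
E[X²] = 0.29·204.02 + 0.22·53.3633 + 0.49·175.24 = 156.773.
Var(X) = E[X²] − (E[X])² = 156.773 − 120.824 = 35.9493.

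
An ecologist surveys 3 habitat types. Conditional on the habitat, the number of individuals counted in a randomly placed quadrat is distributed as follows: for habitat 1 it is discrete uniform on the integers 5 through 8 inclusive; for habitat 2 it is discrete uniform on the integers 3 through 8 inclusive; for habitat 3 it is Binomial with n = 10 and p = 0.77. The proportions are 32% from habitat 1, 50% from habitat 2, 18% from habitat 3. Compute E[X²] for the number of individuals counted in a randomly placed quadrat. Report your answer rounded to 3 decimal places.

41.494

For each component E[X²] = Var + (mean)², giving 1: 43.5; 2: 33.1667; 3: 61.061.
Overall E[X²] = 0.32·43.5 + 0.5·33.1667 + 0.18·61.061 = 41.4943.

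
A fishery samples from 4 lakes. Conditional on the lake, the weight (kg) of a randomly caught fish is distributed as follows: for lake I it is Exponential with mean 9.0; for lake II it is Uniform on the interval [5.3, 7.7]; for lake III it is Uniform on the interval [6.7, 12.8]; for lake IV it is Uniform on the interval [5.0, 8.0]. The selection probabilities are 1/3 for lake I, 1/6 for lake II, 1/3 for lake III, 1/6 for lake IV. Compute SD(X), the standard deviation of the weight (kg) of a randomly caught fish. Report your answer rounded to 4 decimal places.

Per component, I: μ=9, E[X²]=162; II: μ=6.5, E[X²]=42.73; III: μ=9.75, E[X²]=98.1633; IV: μ=6.5, E[X²]=43.
E[X] = 0.333333·9 + 0.166667·6.5 + 0.333333·9.75 + 0.166667·6.5 = 8.41667.
E[X²] = 0.333333·162 + 0.166667·42.73 + 0.333333·98.1633 + 0.166667·43 = 101.009.
Var(X) = E[X²] − (E[X])² = 101.009 − 70.8403 = 30.1692.
SD(X) = √30.1692 = 5.49265.

5.4926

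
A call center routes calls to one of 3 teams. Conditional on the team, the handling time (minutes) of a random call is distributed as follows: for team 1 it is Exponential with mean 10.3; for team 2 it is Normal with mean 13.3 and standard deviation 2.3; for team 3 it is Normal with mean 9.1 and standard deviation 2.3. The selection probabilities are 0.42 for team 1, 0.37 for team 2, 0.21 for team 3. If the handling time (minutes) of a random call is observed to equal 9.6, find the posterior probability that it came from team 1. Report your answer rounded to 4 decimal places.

Likelihoods f(9.6 | ·): 1: 0.0382282; 2: 0.0475583; 3: 0.169403.
Posterior ∝ prior × likelihood. Numerator for 1: 0.42·0.0382282 = 0.0160558.
Normalizing constant: 0.42·0.0382282 + 0.37·0.0475583 + 0.21·0.169403 = 0.069227.
P(1 | observation) = 0.0160558 / 0.069227 = 0.23193.

0.2319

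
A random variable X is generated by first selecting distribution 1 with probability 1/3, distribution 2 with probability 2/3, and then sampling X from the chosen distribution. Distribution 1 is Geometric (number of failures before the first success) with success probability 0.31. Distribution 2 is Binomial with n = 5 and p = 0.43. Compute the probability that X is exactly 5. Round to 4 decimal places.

0.0260

Conditional on each component, P(X = 5): 1: 0.048485; 2: 0.0147008.
By total probability, P(X = 5) = 0.333333·0.048485 + 0.666667·0.0147008 = 0.0259622.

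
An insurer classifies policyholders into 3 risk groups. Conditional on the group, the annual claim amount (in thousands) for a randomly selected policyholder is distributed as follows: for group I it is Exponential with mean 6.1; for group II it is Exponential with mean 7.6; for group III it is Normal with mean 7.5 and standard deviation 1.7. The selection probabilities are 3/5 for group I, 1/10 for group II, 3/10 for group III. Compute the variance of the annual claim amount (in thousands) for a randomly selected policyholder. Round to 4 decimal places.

Per component, I: μ=6.1, E[X²]=74.42; II: μ=7.6, E[X²]=115.52; III: μ=7.5, E[X²]=59.14.
E[X] = 0.6·6.1 + 0.1·7.6 + 0.3·7.5 = 6.67.
E[X²] = 0.6·74.42 + 0.1·115.52 + 0.3·59.14 = 73.946.
Var(X) = E[X²] − (E[X])² = 73.946 − 44.4889 = 29.4571.

29.4571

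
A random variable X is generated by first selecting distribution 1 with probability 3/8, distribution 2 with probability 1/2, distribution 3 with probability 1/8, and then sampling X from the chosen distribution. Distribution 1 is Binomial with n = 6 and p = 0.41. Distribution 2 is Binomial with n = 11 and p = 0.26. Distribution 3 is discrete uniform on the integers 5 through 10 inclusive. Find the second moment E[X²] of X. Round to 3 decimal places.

For each component E[X²] = Var + (mean)², giving 1: 7.503; 2: 10.296; 3: 59.1667.
Overall E[X²] = 0.375·7.503 + 0.5·10.296 + 0.125·59.1667 = 15.3575.

15.357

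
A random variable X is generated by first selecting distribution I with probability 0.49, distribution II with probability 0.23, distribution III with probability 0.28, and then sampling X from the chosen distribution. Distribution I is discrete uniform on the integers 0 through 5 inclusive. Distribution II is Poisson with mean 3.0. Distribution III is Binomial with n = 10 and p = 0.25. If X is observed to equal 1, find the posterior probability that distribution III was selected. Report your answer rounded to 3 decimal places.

0.312

Likelihoods P(X=1 | ·): I: 0.166667; II: 0.149361; III: 0.187712.
Posterior ∝ prior × likelihood. Numerator for III: 0.28·0.187712 = 0.0525593.
Normalizing constant: 0.49·0.166667 + 0.23·0.149361 + 0.28·0.187712 = 0.168579.
P(III | observation) = 0.0525593 / 0.168579 = 0.311778.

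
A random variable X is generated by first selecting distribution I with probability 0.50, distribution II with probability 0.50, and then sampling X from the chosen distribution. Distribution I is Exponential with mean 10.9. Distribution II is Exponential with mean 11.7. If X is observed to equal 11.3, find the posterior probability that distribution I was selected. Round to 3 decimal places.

Likelihoods f(11.3 | ·): I: 0.0325343; II: 0.0325362.
Posterior ∝ prior × likelihood. Numerator for I: 0.5·0.0325343 = 0.0162672.
Normalizing constant: 0.5·0.0325343 + 0.5·0.0325362 = 0.0325353.
P(I | observation) = 0.0162672 / 0.0325353 = 0.499985.

0.500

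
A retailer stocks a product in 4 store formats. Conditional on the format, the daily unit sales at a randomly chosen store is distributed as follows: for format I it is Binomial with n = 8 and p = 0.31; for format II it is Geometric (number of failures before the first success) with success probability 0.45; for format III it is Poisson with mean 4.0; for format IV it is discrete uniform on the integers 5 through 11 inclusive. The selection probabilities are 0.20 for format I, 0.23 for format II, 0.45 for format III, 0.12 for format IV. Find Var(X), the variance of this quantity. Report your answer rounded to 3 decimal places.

7.189

Per component, I: μ=2.48, E[X²]=7.8616; II: μ=1.22222, E[X²]=4.20988; III: μ=4, E[X²]=20; IV: μ=8, E[X²]=68.
E[X] = 0.2·2.48 + 0.23·1.22222 + 0.45·4 + 0.12·8 = 3.53711.
E[X²] = 0.2·7.8616 + 0.23·4.20988 + 0.45·20 + 0.12·68 = 19.7006.
Var(X) = E[X²] − (E[X])² = 19.7006 − 12.5112 = 7.18944.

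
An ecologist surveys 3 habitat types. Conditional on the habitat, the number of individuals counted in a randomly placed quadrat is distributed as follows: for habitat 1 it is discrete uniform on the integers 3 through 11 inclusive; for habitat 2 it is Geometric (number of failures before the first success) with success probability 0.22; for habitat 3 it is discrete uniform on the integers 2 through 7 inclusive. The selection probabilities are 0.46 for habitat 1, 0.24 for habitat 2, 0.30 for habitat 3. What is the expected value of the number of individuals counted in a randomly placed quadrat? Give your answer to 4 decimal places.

5.4209

Component means — 1: 7; 2: 3.54545; 3: 4.5.
E[X] = 0.46·7 + 0.24·3.54545 + 0.3·4.5 = 5.42091.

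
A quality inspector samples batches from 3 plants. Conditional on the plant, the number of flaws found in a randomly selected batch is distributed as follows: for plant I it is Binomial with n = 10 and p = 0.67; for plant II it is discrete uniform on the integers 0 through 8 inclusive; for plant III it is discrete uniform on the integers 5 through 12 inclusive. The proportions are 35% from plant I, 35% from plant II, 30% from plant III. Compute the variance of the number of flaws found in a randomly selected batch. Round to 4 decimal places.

Per component, I: μ=6.7, E[X²]=47.101; II: μ=4, E[X²]=22.6667; III: μ=8.5, E[X²]=77.5.
E[X] = 0.35·6.7 + 0.35·4 + 0.3·8.5 = 6.295.
E[X²] = 0.35·47.101 + 0.35·22.6667 + 0.3·77.5 = 47.6687.
Var(X) = E[X²] − (E[X])² = 47.6687 − 39.627 = 8.04166.

8.0417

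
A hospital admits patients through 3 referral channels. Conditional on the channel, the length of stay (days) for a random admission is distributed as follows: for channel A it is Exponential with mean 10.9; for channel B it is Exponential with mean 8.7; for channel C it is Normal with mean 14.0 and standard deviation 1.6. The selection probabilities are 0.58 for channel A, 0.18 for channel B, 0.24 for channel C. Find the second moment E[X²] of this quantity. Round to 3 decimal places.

For each component E[X²] = Var + (mean)², giving A: 237.62; B: 151.38; C: 198.56.
Overall E[X²] = 0.58·237.62 + 0.18·151.38 + 0.24·198.56 = 212.722.

212.722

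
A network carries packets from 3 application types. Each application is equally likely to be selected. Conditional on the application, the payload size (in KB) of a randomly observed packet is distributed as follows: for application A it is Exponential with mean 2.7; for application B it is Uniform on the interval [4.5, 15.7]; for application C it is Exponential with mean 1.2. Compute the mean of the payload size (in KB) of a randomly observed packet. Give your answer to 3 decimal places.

4.667

Component means — A: 2.7; B: 10.1; C: 1.2.
E[X] = 0.333333·2.7 + 0.333333·10.1 + 0.333333·1.2 = 4.66667.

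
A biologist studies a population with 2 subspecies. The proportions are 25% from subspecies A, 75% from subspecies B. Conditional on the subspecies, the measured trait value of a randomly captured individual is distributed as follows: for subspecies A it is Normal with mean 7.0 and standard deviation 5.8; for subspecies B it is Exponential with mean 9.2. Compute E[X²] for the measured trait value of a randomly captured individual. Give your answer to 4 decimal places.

147.6200

For each component E[X²] = Var + (mean)², giving A: 82.64; B: 169.28.
Overall E[X²] = 0.25·82.64 + 0.75·169.28 = 147.62.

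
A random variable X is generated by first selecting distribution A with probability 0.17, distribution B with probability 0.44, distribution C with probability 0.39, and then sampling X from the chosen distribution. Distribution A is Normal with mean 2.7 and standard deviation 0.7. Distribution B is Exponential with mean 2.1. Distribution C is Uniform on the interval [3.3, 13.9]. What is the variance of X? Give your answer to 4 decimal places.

Per component, A: μ=2.7, E[X²]=7.78; B: μ=2.1, E[X²]=8.82; C: μ=8.6, E[X²]=83.3233.
E[X] = 0.17·2.7 + 0.44·2.1 + 0.39·8.6 = 4.737.
E[X²] = 0.17·7.78 + 0.44·8.82 + 0.39·83.3233 = 37.6995.
Var(X) = E[X²] − (E[X])² = 37.6995 − 22.4392 = 15.2603.

15.2603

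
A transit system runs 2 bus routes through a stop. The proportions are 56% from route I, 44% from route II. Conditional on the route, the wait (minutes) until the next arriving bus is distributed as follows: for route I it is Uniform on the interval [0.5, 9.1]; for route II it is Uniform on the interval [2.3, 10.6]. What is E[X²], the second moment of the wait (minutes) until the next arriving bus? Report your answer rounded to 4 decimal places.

37.1849

For each component E[X²] = Var + (mean)², giving I: 29.2033; II: 47.3433.
Overall E[X²] = 0.56·29.2033 + 0.44·47.3433 = 37.1849.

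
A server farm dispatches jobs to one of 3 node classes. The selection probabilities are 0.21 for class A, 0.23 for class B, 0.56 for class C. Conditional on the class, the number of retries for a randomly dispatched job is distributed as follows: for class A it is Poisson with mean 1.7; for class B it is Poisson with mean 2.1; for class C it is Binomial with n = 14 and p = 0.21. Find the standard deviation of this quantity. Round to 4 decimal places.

1.5557

Per component, A: μ=1.7, E[X²]=4.59; B: μ=2.1, E[X²]=6.51; C: μ=2.94, E[X²]=10.9662.
E[X] = 0.21·1.7 + 0.23·2.1 + 0.56·2.94 = 2.4864.
E[X²] = 0.21·4.59 + 0.23·6.51 + 0.56·10.9662 = 8.60227.
Var(X) = E[X²] − (E[X])² = 8.60227 − 6.18218 = 2.42009.
SD(X) = √2.42009 = 1.55566.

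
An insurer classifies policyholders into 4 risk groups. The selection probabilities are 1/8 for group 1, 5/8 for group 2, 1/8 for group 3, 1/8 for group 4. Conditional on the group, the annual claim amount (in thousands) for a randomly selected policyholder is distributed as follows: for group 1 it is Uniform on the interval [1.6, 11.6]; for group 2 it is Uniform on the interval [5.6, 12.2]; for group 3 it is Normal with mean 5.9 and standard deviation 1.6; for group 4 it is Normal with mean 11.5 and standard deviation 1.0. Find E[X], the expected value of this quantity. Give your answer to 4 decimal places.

Component means — 1: 6.6; 2: 8.9; 3: 5.9; 4: 11.5.
E[X] = 0.125·6.6 + 0.625·8.9 + 0.125·5.9 + 0.125·11.5 = 8.5625.

8.5625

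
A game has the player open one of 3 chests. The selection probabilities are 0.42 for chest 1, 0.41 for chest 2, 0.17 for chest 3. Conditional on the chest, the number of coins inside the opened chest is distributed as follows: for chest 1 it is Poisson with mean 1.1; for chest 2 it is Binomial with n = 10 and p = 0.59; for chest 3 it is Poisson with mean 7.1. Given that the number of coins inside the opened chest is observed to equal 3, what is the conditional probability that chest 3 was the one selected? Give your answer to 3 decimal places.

0.142

Likelihoods P(X=3 | ·): 1: 0.0738419; 2: 0.0479981; 3: 0.049219.
Posterior ∝ prior × likelihood. Numerator for 3: 0.17·0.049219 = 0.00836723.
Normalizing constant: 0.42·0.0738419 + 0.41·0.0479981 + 0.17·0.049219 = 0.0590601.
P(3 | observation) = 0.00836723 / 0.0590601 = 0.141673.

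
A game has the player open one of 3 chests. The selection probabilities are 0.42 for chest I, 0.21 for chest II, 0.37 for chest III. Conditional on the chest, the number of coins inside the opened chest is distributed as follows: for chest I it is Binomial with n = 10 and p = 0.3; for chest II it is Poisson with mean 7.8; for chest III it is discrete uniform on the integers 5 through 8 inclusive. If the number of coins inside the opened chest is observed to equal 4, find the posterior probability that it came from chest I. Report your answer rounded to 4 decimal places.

0.8636

Likelihoods P(X=4 | ·): I: 0.200121; II: 0.0631932; III: 0.
Posterior ∝ prior × likelihood. Numerator for I: 0.42·0.200121 = 0.0840508.
Normalizing constant: 0.42·0.200121 + 0.21·0.0631932 + 0.37·0 = 0.0973214.
P(I | observation) = 0.0840508 / 0.0973214 = 0.863642.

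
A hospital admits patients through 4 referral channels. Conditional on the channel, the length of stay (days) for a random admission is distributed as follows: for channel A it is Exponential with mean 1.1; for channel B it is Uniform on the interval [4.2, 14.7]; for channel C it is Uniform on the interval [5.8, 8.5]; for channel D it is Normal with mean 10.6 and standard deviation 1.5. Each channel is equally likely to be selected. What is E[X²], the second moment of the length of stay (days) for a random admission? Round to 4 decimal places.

66.8125

For each component E[X²] = Var + (mean)², giving A: 2.42; B: 98.49; C: 51.73; D: 114.61.
Overall E[X²] = 0.25·2.42 + 0.25·98.49 + 0.25·51.73 + 0.25·114.61 = 66.8125.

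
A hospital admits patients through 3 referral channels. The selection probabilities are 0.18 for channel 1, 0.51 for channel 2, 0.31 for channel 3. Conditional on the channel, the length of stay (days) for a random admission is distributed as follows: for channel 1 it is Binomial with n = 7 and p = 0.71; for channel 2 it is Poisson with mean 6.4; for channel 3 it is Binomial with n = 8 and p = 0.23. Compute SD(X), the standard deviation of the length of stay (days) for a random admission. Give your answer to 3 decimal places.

Per component, 1: μ=4.97, E[X²]=26.1422; 2: μ=6.4, E[X²]=47.36; 3: μ=1.84, E[X²]=4.8024.
E[X] = 0.18·4.97 + 0.51·6.4 + 0.31·1.84 = 4.729.
E[X²] = 0.18·26.1422 + 0.51·47.36 + 0.31·4.8024 = 30.3479.
Var(X) = E[X²] − (E[X])² = 30.3479 − 22.3634 = 7.9845.
SD(X) = √7.9845 = 2.82569.

2.826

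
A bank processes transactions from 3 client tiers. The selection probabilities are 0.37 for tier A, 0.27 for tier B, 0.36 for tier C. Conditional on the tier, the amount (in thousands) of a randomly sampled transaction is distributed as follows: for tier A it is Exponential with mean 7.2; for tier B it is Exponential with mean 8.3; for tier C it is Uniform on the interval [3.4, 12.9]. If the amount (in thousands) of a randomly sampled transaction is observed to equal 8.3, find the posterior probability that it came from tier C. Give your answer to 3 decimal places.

Likelihoods f(8.3 | ·): A: 0.0438553; B: 0.0443228; C: 0.105263.
Posterior ∝ prior × likelihood. Numerator for C: 0.36·0.105263 = 0.0378947.
Normalizing constant: 0.37·0.0438553 + 0.27·0.0443228 + 0.36·0.105263 = 0.0660884.
P(C | observation) = 0.0378947 / 0.0660884 = 0.573395.

0.573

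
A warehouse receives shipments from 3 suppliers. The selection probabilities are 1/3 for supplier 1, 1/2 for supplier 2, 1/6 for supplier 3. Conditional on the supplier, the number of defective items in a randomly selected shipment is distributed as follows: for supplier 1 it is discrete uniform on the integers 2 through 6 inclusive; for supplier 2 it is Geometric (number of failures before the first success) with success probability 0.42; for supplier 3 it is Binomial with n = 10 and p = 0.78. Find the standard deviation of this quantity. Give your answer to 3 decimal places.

2.824

Per component, 1: μ=4, E[X²]=18; 2: μ=1.38095, E[X²]=5.19501; 3: μ=7.8, E[X²]=62.556.
E[X] = 0.333333·4 + 0.5·1.38095 + 0.166667·7.8 = 3.32381.
E[X²] = 0.333333·18 + 0.5·5.19501 + 0.166667·62.556 = 19.0235.
Var(X) = E[X²] − (E[X])² = 19.0235 − 11.0477 = 7.9758.
SD(X) = √7.9758 = 2.82415.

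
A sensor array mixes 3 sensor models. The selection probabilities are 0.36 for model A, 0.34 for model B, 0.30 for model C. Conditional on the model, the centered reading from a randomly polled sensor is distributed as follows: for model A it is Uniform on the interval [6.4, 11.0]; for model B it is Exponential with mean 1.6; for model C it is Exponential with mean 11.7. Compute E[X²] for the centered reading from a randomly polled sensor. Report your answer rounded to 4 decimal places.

111.7580

For each component E[X²] = Var + (mean)², giving A: 77.4533; B: 5.12; C: 273.78.
Overall E[X²] = 0.36·77.4533 + 0.34·5.12 + 0.3·273.78 = 111.758.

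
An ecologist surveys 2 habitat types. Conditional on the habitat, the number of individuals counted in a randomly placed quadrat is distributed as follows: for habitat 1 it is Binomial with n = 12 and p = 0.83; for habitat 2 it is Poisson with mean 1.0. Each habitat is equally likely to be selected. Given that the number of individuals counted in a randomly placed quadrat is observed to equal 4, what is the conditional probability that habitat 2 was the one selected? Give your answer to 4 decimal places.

Likelihoods P(X=4 | ·): 1: 0.000163874; 2: 0.0153283.
Posterior ∝ prior × likelihood. Numerator for 2: 0.5·0.0153283 = 0.00766416.
Normalizing constant: 0.5·0.000163874 + 0.5·0.0153283 = 0.00774609.
P(2 | observation) = 0.00766416 / 0.00774609 = 0.989422.

0.9894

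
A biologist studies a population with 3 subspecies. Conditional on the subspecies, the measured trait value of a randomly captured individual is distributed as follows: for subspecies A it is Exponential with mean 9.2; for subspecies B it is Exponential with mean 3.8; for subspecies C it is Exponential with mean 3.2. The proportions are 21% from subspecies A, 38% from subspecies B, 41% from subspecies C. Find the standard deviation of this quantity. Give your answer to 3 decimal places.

5.740

Per component, A: μ=9.2, E[X²]=169.28; B: μ=3.8, E[X²]=28.88; C: μ=3.2, E[X²]=20.48.
E[X] = 0.21·9.2 + 0.38·3.8 + 0.41·3.2 = 4.688.
E[X²] = 0.21·169.28 + 0.38·28.88 + 0.41·20.48 = 54.92.
Var(X) = E[X²] − (E[X])² = 54.92 − 21.9773 = 32.9427.
SD(X) = √32.9427 = 5.73957.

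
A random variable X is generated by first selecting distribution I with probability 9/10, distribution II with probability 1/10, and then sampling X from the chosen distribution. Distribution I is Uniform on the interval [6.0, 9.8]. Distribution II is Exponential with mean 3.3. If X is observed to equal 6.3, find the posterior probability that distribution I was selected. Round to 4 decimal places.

Likelihoods f(6.3 | ·): I: 0.263158; II: 0.0449137.
Posterior ∝ prior × likelihood. Numerator for I: 0.9·0.263158 = 0.236842.
Normalizing constant: 0.9·0.263158 + 0.1·0.0449137 = 0.241333.
P(I | observation) = 0.236842 / 0.241333 = 0.981389.

0.9814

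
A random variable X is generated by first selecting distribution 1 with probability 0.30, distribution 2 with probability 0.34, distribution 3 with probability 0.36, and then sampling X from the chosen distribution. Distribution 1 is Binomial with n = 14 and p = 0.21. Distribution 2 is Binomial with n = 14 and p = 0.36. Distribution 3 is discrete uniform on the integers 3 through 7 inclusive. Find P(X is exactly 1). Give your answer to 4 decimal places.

Conditional on each component, P(X = 1): 1: 0.137246; 2: 0.0152325; 3: 0.
By total probability, P(X = 1) = 0.3·0.137246 + 0.34·0.0152325 + 0.36·0 = 0.0463528.

0.0464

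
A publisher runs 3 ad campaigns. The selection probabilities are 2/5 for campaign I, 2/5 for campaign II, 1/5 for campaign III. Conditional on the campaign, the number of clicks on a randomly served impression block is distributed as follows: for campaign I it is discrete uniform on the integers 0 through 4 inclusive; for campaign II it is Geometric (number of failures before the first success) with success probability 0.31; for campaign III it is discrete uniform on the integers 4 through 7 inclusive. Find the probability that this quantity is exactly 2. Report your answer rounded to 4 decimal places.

0.1390

Conditional on each campaign, P(X = 2): I: 0.2; II: 0.147591; III: 0.
By total probability, P(X = 2) = 0.4·0.2 + 0.4·0.147591 + 0.2·0 = 0.139036.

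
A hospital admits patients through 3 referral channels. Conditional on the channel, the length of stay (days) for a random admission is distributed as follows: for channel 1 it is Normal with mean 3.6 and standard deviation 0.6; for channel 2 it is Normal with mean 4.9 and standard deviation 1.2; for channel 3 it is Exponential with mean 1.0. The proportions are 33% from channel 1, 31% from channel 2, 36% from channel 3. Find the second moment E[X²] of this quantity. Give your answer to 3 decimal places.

13.005

For each component E[X²] = Var + (mean)², giving 1: 13.32; 2: 25.45; 3: 2.
Overall E[X²] = 0.33·13.32 + 0.31·25.45 + 0.36·2 = 13.0051.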